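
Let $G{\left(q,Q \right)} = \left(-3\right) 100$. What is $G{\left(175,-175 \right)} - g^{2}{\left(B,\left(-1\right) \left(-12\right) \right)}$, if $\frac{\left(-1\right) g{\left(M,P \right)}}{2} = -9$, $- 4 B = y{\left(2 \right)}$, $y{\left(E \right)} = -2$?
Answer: $-624$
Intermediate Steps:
$B = \frac{1}{2}$ ($B = \left(- \frac{1}{4}\right) \left(-2\right) = \frac{1}{2} \approx 0.5$)
$g{\left(M,P \right)} = 18$ ($g{\left(M,P \right)} = \left(-2\right) \left(-9\right) = 18$)
$G{\left(q,Q \right)} = -300$
$G{\left(175,-175 \right)} - g^{2}{\left(B,\left(-1\right) \left(-12\right) \right)} = -300 - 18^{2} = -300 - 324 = -624$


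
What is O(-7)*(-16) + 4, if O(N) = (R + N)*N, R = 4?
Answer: -332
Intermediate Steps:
O(N) = N*(4 + N) (O(N) = (4 + N)*N = N*(4 + N))
O(-7)*(-16) + 4 = -7*(4 - 7)*(-16) + 4 = -7*(-3)*(-16) + 4 = 21*(-16) + 4 = -336 + 4 = -332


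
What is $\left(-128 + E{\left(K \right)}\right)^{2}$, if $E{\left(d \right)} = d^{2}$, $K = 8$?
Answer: $4096$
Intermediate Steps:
$\left(-128 + E{\left(K \right)}\right)^{2} = \left(-128 + 8^{2}\right)^{2} = \left(-128 + 64\right)^{2} = \left(-64\right)^{2} = 4096$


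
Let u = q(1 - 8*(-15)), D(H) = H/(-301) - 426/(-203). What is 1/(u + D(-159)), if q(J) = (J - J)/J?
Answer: 8729/22929 ≈ 0.38070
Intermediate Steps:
q(J) = 0 (q(J) = 0/J = 0)
D(H) = 426/203 - H/301 (D(H) = H*(-1/301) - 426*(-1/203) = -H/301 + 426/203 = 426/203 - H/301)
u = 0
1/(u + D(-159)) = 1/(0 + (426/203 - 1/301*(-159))) = 1/(0 + (426/203 + 159/301)) = 1/(0 + 22929/8729) = 1/(22929/8729) = 8729/22929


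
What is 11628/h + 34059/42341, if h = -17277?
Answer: 2464005/18757063 ≈ 0.13136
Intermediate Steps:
11628/h + 34059/42341 = 11628/(-17277) + 34059/42341 = 11628*(-1/17277) + 34059*(1/42341) = -3876/5759 + 34059/42341 = 2464005/18757063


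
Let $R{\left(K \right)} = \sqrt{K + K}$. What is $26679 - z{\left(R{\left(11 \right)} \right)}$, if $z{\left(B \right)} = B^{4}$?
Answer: $26195$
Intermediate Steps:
$R{\left(K \right)} = \sqrt{2} \sqrt{K}$ ($R{\left(K \right)} = \sqrt{2 K} = \sqrt{2} \sqrt{K}$)
$26679 - z{\left(R{\left(11 \right)} \right)} = 26679 - \left(\sqrt{2} \sqrt{11}\right)^{4} = 26679 - \left(\sqrt{22}\right)^{4} = 26679 - 484 = 26195$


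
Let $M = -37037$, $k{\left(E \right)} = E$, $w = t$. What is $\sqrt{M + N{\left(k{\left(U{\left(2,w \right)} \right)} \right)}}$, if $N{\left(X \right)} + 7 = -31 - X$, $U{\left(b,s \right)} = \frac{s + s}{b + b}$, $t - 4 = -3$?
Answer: $\frac{3 i \sqrt{16478}}{2} \approx 192.55 i$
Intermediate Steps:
$t = 1$ ($t = 4 - 3 = 1$)
$w = 1$
$U{\left(b,s \right)} = \frac{s}{b}$ ($U{\left(b,s \right)} = \frac{2 s}{2 b} = 2 s \frac{1}{2 b} = \frac{s}{b}$)
$N{\left(X \right)} = -38 - X$ ($N{\left(X \right)} = -7 - \left(31 + X\right) = -38 - X$)
$\sqrt{M + N{\left(k{\left(U{\left(2,w \right)} \right)} \right)}} = \sqrt{-37037 - \left(38 + 1 \cdot \frac{1}{2}\right)} = \sqrt{-37037 - \frac{77}{2}} = \sqrt{- \frac{74151}{2}} = \frac{3 i \sqrt{16478}}{2}$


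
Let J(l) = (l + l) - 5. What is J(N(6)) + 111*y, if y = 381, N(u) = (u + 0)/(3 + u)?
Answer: 126862/3 ≈ 42287.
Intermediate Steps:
N(u) = u/(3 + u)
J(l) = -5 + 2*l (J(l) = 2*l - 5 = -5 + 2*l)
J(N(6)) + 111*y = (-5 + 2*(6/(3 + 6))) + 111*381 = (-5 + 2*(6/9)) + 42291 = (-5 + 2*(6*(⅑))) + 42291 = (-5 + 2*(⅔)) + 42291 = (-5 + 4/3) + 42291 = -11/3 + 42291 = 126862/3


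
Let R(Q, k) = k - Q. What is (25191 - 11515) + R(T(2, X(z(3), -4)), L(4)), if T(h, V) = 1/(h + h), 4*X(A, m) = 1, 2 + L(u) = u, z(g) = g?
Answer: 54711/4 ≈ 13678.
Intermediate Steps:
L(u) = -2 + u
X(A, m) = 1/4 (X(A, m) = (1/4)*1 = 1/4)
T(h, V) = 1/(2*h)
(25191 - 11515) + R(T(2, X(z(3), -4)), L(4)) = (25191 - 11515) + ((-2 + 4) - 1/(2*2)) = 13676 + (2 - 1/(2*2)) = 13676 + (2 - 1*1/4) = 13676 + (2 - 1/4) = 13676 + 7/4 = 54711/4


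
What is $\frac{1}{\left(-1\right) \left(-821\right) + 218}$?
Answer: $\frac{1}{1039} \approx 0.00096246$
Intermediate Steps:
$\frac{1}{\left(-1\right) \left(-821\right) + 218} = \frac{1}{821 + 218} = \frac{1}{1039}$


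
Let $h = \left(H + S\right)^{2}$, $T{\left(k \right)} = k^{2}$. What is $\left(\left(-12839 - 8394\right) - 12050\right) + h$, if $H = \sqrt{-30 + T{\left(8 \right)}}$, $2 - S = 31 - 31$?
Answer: $-33245 + 4 \sqrt{34} \approx -33222.0$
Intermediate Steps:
$S = 2$ ($S = 2 - \left(31 - 31\right) = 2 - 0 = 2 + 0 = 2$)
$H = \sqrt{34}$ ($H = \sqrt{-30 + 8^{2}} = \sqrt{-30 + 64} = \sqrt{34} \approx 5.8309$)
$h = \left(2 + \sqrt{34}\right)^{2}$ ($h = \left(\sqrt{34} + 2\right)^{2} = \left(2 + \sqrt{34}\right)^{2} \approx 61.324$)
$\left(\left(-12839 - 8394\right) - 12050\right) + h = \left(\left(-12839 - 8394\right) - 12050\right) + \left(2 + \sqrt{34}\right)^{2} = \left(-21233 - 12050\right) + \left(2 + \sqrt{34}\right)^{2} = -33283 + \left(2 + \sqrt{34}\right)^{2}$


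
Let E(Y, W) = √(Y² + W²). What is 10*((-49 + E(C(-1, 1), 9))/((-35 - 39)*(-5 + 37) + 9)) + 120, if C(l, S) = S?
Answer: 40510/337 - 10*√82/2359 ≈ 120.17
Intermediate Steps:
E(Y, W) = √(W² + Y²)
10*((-49 + E(C(-1, 1), 9))/((-35 - 39)*(-5 + 37) + 9)) + 120 = 10*((-49 + √(9² + 1²))/((-35 - 39)*(-5 + 37) + 9)) + 120 = 10*((-49 + √(81 + 1))/(-74*32 + 9)) + 120 = 10*((-49 + √82)/(-2368 + 9)) + 120 = 10*((-49 + √82)/(-2359)) + 120 = 10*((-49 + √82)*(-1/2359)) + 120 = 10*(7/337 - √82/2359) + 120 = (70/337 - 10*√82/2359) + 120 = 40510/337 - 10*√82/2359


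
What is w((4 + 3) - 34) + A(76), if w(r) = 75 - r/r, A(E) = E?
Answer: 150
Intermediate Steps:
w(r) = 74 (w(r) = 75 - 1*1 = 75 - 1 = 74)
w((4 + 3) - 34) + A(76) = 74 + 76 = 150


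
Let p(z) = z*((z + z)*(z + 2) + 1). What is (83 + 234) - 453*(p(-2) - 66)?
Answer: 31121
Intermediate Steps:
p(z) = z*(1 + 2*z*(2 + z)) (p(z) = z*((2*z)*(2 + z) + 1) = z*(2*z*(2 + z) + 1) = z*(1 + 2*z*(2 + z)))
(83 + 234) - 453*(p(-2) - 66) = (83 + 234) - 453*(-2*(1 + 2*(-2)² + 4*(-2)) - 66) = 317 - 453*(-2*(1 + 2*4 - 8) - 66) = 317 - 453*(-2*(1 + 8 - 8) - 66) = 317 - 453*(-2*1 - 66) = 317 - 453*(-2 - 66) = 317 - 453*(-68) = 317 + 30804 = 31121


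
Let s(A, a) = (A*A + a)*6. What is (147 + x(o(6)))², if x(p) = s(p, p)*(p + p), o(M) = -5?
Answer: 1108809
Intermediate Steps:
s(A, a) = 6*a + 6*A² (s(A, a) = (A² + a)*6 = (a + A²)*6 = 6*a + 6*A²)
x(p) = 2*p*(6*p + 6*p²) (x(p) = (6*p + 6*p²)*(p + p) = (6*p + 6*p²)*(2*p) = 2*p*(6*p + 6*p²))
(147 + x(o(6)))² = (147 + 12*(-5)²*(1 - 5))² = (147 + 12*25*(-4))² = (147 - 1200)² = (-1053)² = 1108809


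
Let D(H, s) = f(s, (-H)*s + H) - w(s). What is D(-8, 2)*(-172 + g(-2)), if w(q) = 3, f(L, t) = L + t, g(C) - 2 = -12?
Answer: -1274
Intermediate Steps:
g(C) = -10 (g(C) = 2 - 12 = -10)
D(H, s) = -3 + H + s - H*s (D(H, s) = (s + ((-H)*s + H)) - 1*3 = (s + (-H*s + H)) - 3 = (s + (H - H*s)) - 3 = (H + s - H*s) - 3 = -3 + H + s - H*s)
D(-8, 2)*(-172 + g(-2)) = (-3 + 2 - 1*(-8)*(-1 + 2))*(-172 - 10) = (-3 + 2 - 1*(-8)*1)*(-182) = (-3 + 2 + 8)*(-182) = 7*(-182) = -1274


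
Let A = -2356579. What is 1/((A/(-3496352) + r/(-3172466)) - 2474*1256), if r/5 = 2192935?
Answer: -5546028922016/17233435124751191397 ≈ -3.2182e-7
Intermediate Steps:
r = 10964675 (r = 5*2192935 = 10964675)
1/((A/(-3496352) + r/(-3172466)) - 2474*1256) = 1/((-2356579/(-3496352) + 10964675/(-3172466)) - 2474*1256) = 1/((-2356579*(-1/3496352) + 10964675*(-1/3172466)) - 3107344) = 1/((2356579/3496352 - 10964675/3172466) - 3107344) = 1/(-15430098305893/5546028922016 - 3107344) = 1/(-17233435124751191397/5546028922016) = -5546028922016/17233435124751191397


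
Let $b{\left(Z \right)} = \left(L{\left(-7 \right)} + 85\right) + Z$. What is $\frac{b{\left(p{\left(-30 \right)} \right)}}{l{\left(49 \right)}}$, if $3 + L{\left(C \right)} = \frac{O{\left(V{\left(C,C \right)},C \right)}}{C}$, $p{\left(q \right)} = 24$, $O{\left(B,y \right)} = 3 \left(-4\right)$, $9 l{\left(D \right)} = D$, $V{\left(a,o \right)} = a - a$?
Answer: $\frac{6786}{343} \approx 19.784$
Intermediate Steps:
$V{\left(a,o \right)} = 0$
$l{\left(D \right)} = \frac{D}{9}$
$O{\left(B,y \right)} = -12$
$L{\left(C \right)} = -3 - \frac{12}{C}$
$b{\left(Z \right)} = \frac{586}{7} + Z$ ($b{\left(Z \right)} = \left(\left(-3 - \frac{12}{-7}\right) + 85\right) + Z = \left(\left(-3 - - \frac{12}{7}\right) + 85\right) + Z = \left(\left(-3 + \frac{12}{7}\right) + 85\right) + Z = \left(- \frac{9}{7} + 85\right) + Z = \frac{586}{7} + Z$)
$\frac{b{\left(p{\left(-30 \right)} \right)}}{l{\left(49 \right)}} = \frac{\frac{586}{7} + 24}{\frac{1}{9} \cdot 49} = \frac{754}{7 \cdot \frac{49}{9}} = \frac{754}{7} \cdot \frac{9}{49} = \frac{6786}{343}$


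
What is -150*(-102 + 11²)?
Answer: -2850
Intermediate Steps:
-150*(-102 + 11²) = -150*(-102 + 121) = -150*19 = -2850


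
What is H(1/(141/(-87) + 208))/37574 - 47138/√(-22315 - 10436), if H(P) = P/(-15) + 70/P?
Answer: 37611235409/97822969650 + 47138*I*√3639/10917 ≈ 0.38448 + 260.47*I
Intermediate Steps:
H(P) = 70/P - P/15 (H(P) = P*(-1/15) + 70/P = -P/15 + 70/P = 70/P - P/15)
H(1/(141/(-87) + 208))/37574 - 47138/√(-22315 - 10436) = (70/(1/(141/(-87) + 208)) - 1/(15*(141/(-87) + 208)))/37574 - 47138/√(-22315 - 10436) = (70/(1/(141*(-1/87) + 208)) - 1/(15*(141*(-1/87) + 208)))*(1/37574) - 47138*(-I*√3639/10917) = (70/(1/(-47/29 + 208)) - 1/(15*(-47/29 + 208)))*(1/37574) - 47138*(-I*√3639/10917) = (70/(1/(5985/29)) - 1/(15*5985/29))*(1/37574) - (-47138)*I*√3639/10917 = (70/(29/5985) - 1/15*29/5985)*(1/37574) + 47138*I*√3639/10917 = (70*(5985/29) - 29/89775)*(1/37574) + 47138*I*√3639/10917 = (418950/29 - 29/89775)*(1/37574) + 47138*I*√3639/10917 = (37611235409/2603475)*(1/37574) + 47138*I*√3639/10917 = 37611235409/97822969650 + 47138*I*√3639/10917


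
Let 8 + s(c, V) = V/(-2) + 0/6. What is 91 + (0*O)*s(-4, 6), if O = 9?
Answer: 91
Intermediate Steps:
s(c, V) = -8 - V/2 (s(c, V) = -8 + (V/(-2) + 0/6) = -8 + (V*(-1/2) + 0*(1/6)) = -8 + (-V/2 + 0) = -8 - V/2)
91 + (0*O)*s(-4, 6) = 91 + (0*9)*(-8 - 1/2*6) = 91 + 0*(-8 - 3) = 91 + 0*(-11) = 91 + 0 = 91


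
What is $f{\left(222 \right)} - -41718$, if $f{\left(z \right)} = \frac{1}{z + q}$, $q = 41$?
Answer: $\frac{10971835}{263} \approx 41718.0$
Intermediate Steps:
$f{\left(z \right)} = \frac{1}{41 + z}$ ($f{\left(z \right)} = \frac{1}{z + 41} = \frac{1}{41 + z}$)
$f{\left(222 \right)} - -41718 = \frac{1}{41 + 222} - -41718 = \frac{1}{263} + 41718 = \frac{10971835}{263}$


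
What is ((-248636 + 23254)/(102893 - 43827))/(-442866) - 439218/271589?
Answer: -5744572584330005/3552156413807442 ≈ -1.6172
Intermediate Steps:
((-248636 + 23254)/(102893 - 43827))/(-442866) - 439218/271589 = -225382/59066*(-1/442866) - 439218*1/271589 = -225382*1/59066*(-1/442866) - 439218/271589 = -112691/29533*(-1/442866) - 439218/271589 = 112691/13079161578 - 439218/271589 = -5744572584330005/3552156413807442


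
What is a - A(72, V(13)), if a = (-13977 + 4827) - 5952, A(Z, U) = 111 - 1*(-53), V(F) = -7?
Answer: -15266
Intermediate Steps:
A(Z, U) = 164 (A(Z, U) = 111 + 53 = 164)
a = -15102 (a = -9150 - 5952 = -15102)
a - A(72, V(13)) = -15102 - 1*164 = -15102 - 164 = -15266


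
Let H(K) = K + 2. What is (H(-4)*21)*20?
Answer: -840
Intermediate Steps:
H(K) = 2 + K
(H(-4)*21)*20 = ((2 - 4)*21)*20 = -2*21*20 = -42*20 = -840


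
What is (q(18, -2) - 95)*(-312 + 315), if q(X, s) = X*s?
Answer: -393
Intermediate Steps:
(q(18, -2) - 95)*(-312 + 315) = (18*(-2) - 95)*(-312 + 315) = (-36 - 95)*3 = -131*3 = -393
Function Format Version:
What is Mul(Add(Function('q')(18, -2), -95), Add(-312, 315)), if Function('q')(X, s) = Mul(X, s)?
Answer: -393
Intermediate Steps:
Mul(Add(Function('q')(18, -2), -95), Add(-312, 315)) = Mul(Add(Mul(18, -2), -95), Add(-312, 315)) = Mul(Add(-36, -95), 3) = Mul(-131, 3) = -393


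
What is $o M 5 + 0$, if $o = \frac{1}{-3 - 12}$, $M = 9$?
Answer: $-3$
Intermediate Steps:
$o = - \frac{1}{15}$ ($o = \frac{1}{-15} = - \frac{1}{15} \approx -0.066667$)
$o M 5 + 0 = - \frac{9 \cdot 5}{15} + 0 = \left(- \frac{1}{15}\right) 45 + 0 = -3 + 0 = -3$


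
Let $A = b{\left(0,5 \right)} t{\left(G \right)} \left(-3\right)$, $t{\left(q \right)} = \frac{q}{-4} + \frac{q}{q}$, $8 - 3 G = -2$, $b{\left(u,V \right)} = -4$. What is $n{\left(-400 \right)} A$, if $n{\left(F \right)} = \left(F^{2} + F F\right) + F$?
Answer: $639200$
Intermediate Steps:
$G = \frac{10}{3}$ ($G = \frac{8}{3} - - \frac{2}{3} = \frac{8}{3} + \frac{2}{3} = \frac{10}{3} \approx 3.3333$)
$t{\left(q \right)} = 1 - \frac{q}{4}$ ($t{\left(q \right)} = q \left(- \frac{1}{4}\right) + 1 = - \frac{q}{4} + 1 = 1 - \frac{q}{4}$)
$n{\left(F \right)} = F + 2 F^{2}$ ($n{\left(F \right)} = \left(F^{2} + F^{2}\right) + F = 2 F^{2} + F = F + 2 F^{2}$)
$A = 2$ ($A = - 4 \left(1 - \frac{5}{6}\right) \left(-3\right) = \left(-4\right) \frac{1}{6} \left(-3\right) = \left(- \frac{2}{3}\right) \left(-3\right) = 2$)
$n{\left(-400 \right)} A = - 400 \left(1 + 2 \left(-400\right)\right) 2 = - 400 \left(1 - 800\right) 2 = \left(-400\right) \left(-799\right) 2 = 319600 \cdot 2 = 639200$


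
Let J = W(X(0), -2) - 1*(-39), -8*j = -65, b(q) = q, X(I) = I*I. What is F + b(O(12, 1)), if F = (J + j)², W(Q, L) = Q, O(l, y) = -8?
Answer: 141617/64 ≈ 2212.8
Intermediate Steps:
X(I) = I²
j = 65/8 (j = -⅛*(-65) = 65/8 ≈ 8.1250)
J = 39 (J = 0² - 1*(-39) = 0 + 39 = 39)
F = 142129/64 (F = (39 + 65/8)² = (377/8)² = 142129/64 ≈ 2220.8)
F + b(O(12, 1)) = 142129/64 - 8 = 141617/64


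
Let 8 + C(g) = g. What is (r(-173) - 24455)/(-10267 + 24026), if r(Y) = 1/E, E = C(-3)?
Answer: -269006/151349 ≈ -1.7774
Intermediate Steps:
C(g) = -8 + g
E = -11 (E = -8 - 3 = -11)
r(Y) = -1/11 (r(Y) = 1/(-11) = -1/11)
(r(-173) - 24455)/(-10267 + 24026) = (-1/11 - 24455)/(-10267 + 24026) = -269006/11/13759 = -269006/11*1/13759 = -269006/151349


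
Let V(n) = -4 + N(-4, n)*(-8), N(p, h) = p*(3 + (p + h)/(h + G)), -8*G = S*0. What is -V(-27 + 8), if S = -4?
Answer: -2484/19 ≈ -130.74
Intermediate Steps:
G = 0 (G = -(-1)*0/2 = -⅛*0 = 0)
N(p, h) = p*(3 + (h + p)/h) (N(p, h) = p*(3 + (p + h)/(h + 0)) = p*(3 + (h + p)/h))
V(n) = -4 + 32*(-4 + 4*n)/n (V(n) = -4 - 4*(-4 + 4*n)/n*(-8) = -4 + 32*(-4 + 4*n)/n)
-V(-27 + 8) = -(124 - 128/(-27 + 8)) = -(124 - 128/(-19)) = -(124 - 128*(-1/19)) = -(124 + 128/19) = -1*2484/19 = -2484/19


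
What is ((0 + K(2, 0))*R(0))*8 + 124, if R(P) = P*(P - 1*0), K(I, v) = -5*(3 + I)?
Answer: 124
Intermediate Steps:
K(I, v) = -15 - 5*I
R(P) = P² (R(P) = P*(P + 0) = P*P = P²)
((0 + K(2, 0))*R(0))*8 + 124 = ((0 + (-15 - 5*2))*0²)*8 + 124 = ((0 + (-15 - 10))*0)*8 + 124 = ((0 - 25)*0)*8 + 124 = -25*0*8 + 124 = 0*8 + 124 = 0 + 124 = 124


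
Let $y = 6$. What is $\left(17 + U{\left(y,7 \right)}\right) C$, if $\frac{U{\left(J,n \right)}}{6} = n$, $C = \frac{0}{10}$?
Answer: $0$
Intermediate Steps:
$C = 0$ ($C = 0 \cdot \frac{1}{10} = 0$)
$U{\left(J,n \right)} = 6 n$
$\left(17 + U{\left(y,7 \right)}\right) C = \left(17 + 6 \cdot 7\right) 0 = \left(17 + 42\right) 0 = 59 \cdot 0 = 0$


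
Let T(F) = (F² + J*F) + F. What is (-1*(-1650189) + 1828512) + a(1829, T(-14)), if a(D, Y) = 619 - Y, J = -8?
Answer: 3479026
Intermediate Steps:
T(F) = F² - 7*F (T(F) = (F² - 8*F) + F = F² - 7*F)
(-1*(-1650189) + 1828512) + a(1829, T(-14)) = (-1*(-1650189) + 1828512) + (619 - (-14)*(-7 - 14)) = (1650189 + 1828512) + (619 - (-14)*(-21)) = 3478701 + (619 - 1*294) = 3478701 + (619 - 294) = 3478701 + 325 = 3479026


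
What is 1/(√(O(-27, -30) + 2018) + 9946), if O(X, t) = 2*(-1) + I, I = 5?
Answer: 9946/98920895 - √2021/98920895 ≈ 0.00010009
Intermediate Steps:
O(X, t) = 3 (O(X, t) = 2*(-1) + 5 = -2 + 5 = 3)
1/(√(O(-27, -30) + 2018) + 9946) = 1/(√(3 + 2018) + 9946) = 1/(√2021 + 9946) = 1/(9946 + √2021)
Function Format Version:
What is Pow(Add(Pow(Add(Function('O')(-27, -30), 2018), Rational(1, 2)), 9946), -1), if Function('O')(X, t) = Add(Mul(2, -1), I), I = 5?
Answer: Add(Rational(9946, 98920895), Mul(Rational(-1, 98920895), Pow(2021, Rational(1, 2)))) ≈ 0.00010009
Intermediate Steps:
Function('O')(X, t) = 3 (Function('O')(X, t) = Add(Mul(2, -1), 5) = Add(-2, 5) = 3)
Pow(Add(Pow(Add(Function('O')(-27, -30), 2018), Rational(1, 2)), 9946), -1) = Pow(Add(Pow(Add(3, 2018), Rational(1, 2)), 9946), -1) = Pow(Add(Pow(2021, Rational(1, 2)), 9946), -1) = Pow(Add(9946, Pow(2021, Rational(1, 2))), -1)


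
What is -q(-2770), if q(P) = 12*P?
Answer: 33240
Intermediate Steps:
-q(-2770) = -12*(-2770) = -1*(-33240) = 33240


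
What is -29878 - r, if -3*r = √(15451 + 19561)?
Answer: -29878 + 2*√8753/3 ≈ -29816.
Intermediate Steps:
r = -2*√8753/3 (r = -√(15451 + 19561)/3 = -2*√8753/3 ≈ -62.372)
-29878 - r = -29878 - (-2)*√8753/3 = -29878 + 2*√8753/3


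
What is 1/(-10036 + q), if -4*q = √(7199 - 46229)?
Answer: -80288/805789883 + 2*I*√39030/805789883 ≈ -9.9639e-5 + 4.9035e-7*I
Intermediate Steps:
q = -I*√39030/4 (q = -√(7199 - 46229)/4 = -I*√39030/4 ≈ -49.39*I)
1/(-10036 + q) = 1/(-10036 - I*√39030/4)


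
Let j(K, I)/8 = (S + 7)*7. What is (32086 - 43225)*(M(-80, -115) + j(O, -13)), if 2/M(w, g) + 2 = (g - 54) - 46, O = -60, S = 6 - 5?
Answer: -1082866746/217 ≈ -4.9902e+6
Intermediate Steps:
S = 1
M(w, g) = 2/(-102 + g) (M(w, g) = 2/(-2 + ((g - 54) - 46)) = 2/(-2 + ((-54 + g) - 46)) = 2/(-2 + (-100 + g)) = 2/(-102 + g))
j(K, I) = 448 (j(K, I) = 8*((1 + 7)*7) = 8*(8*7) = 8*56 = 448)
(32086 - 43225)*(M(-80, -115) + j(O, -13)) = (32086 - 43225)*(2/(-102 - 115) + 448) = -11139*(2/(-217) + 448) = -11139*(2*(-1/217) + 448) = -11139*(-2/217 + 448) = -11139*97214/217 = -1082866746/217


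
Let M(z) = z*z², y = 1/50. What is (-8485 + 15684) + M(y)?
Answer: 899875001/125000 ≈ 7199.0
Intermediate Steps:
y = 1/50 ≈ 0.020000
M(z) = z³
(-8485 + 15684) + M(y) = (-8485 + 15684) + (1/50)³ = 7199 + 1/125000 = 899875001/125000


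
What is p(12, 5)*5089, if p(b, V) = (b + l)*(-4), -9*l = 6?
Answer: -692104/3 ≈ -2.3070e+5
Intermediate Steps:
l = -⅔ (l = -⅑*6 = -⅔ ≈ -0.66667)
p(b, V) = 8/3 - 4*b (p(b, V) = (b - ⅔)*(-4) = (-⅔ + b)*(-4) = 8/3 - 4*b)
p(12, 5)*5089 = (8/3 - 4*12)*5089 = (8/3 - 48)*5089 = -136/3*5089 = -692104/3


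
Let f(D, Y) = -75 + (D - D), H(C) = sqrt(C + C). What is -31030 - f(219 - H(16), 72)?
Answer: -30955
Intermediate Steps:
H(C) = sqrt(2)*sqrt(C) (H(C) = sqrt(2*C) = sqrt(2)*sqrt(C))
f(D, Y) = -75 (f(D, Y) = -75 + 0 = -75)
-31030 - f(219 - H(16), 72) = -31030 - 1*(-75) = -31030 + 75 = -30955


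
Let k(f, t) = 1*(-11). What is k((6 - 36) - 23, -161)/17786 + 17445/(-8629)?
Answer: -310371689/153475394 ≈ -2.0223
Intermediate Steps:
k(f, t) = -11
k((6 - 36) - 23, -161)/17786 + 17445/(-8629) = -11/17786 + 17445/(-8629) = -11*1/17786 + 17445*(-1/8629) = -11/17786 - 17445/8629 = -310371689/153475394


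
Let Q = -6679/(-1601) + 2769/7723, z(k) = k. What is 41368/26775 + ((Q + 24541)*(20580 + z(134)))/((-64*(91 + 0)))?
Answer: -12022852410225815201/137721002983200 ≈ -87299.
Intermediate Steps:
Q = 56015086/12364523 (Q = -6679*(-1/1601) + 2769*(1/7723) = 6679/1601 + 2769/7723 = 56015086/12364523 ≈ 4.5303)
41368/26775 + ((Q + 24541)*(20580 + z(134)))/((-64*(91 + 0))) = 41368/26775 + ((56015086/12364523 + 24541)*(20580 + 134))/((-64*(91 + 0))) = 41368*(1/26775) + ((303493774029/12364523)*20714)/((-64*91)) = 41368/26775 + (6286570035236706/12364523)/(-5824) = 41368/26775 + (6286570035236706/12364523)*(-1/5824) = 41368/26775 - 3143285017618353/36005490976 = -12022852410225815201/137721002983200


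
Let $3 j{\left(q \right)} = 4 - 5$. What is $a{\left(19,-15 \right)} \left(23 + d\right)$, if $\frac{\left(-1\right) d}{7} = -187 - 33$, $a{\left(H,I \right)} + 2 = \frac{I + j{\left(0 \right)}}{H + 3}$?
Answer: $- \frac{46369}{11} \approx -4215.4$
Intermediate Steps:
$j{\left(q \right)} = - \frac{1}{3}$ ($j{\left(q \right)} = \frac{4 - 5}{3} = \frac{1}{3} \left(-1\right) = - \frac{1}{3}$)
$a{\left(H,I \right)} = -2 + \frac{- \frac{1}{3} + I}{3 + H}$ ($a{\left(H,I \right)} = -2 + \frac{I - \frac{1}{3}}{H + 3} = -2 + \frac{- \frac{1}{3} + I}{3 + H}$)
$d = 1540$ ($d = - 7 \left(-187 - 33\right) = \left(-7\right) \left(-220\right) = 1540$)
$a{\left(19,-15 \right)} \left(23 + d\right) = \frac{- \frac{19}{3} - 15 - 38}{3 + 19} \left(23 + 1540\right) = \frac{- \frac{19}{3} - 15 - 38}{22} \cdot 1563 = \frac{1}{22} \left(- \frac{178}{3}\right) 1563 = \left(- \frac{89}{33}\right) 1563 = - \frac{46369}{11}$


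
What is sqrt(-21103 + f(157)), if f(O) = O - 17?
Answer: I*sqrt(20963) ≈ 144.79*I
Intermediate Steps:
f(O) = -17 + O
sqrt(-21103 + f(157)) = sqrt(-21103 + (-17 + 157)) = sqrt(-21103 + 140) = sqrt(-20963) = I*sqrt(20963)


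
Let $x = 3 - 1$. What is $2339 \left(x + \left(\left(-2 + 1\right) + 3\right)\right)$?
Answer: $9356$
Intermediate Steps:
$x = 2$ ($x = 3 - 1 = 2$)
$2339 \left(x + \left(\left(-2 + 1\right) + 3\right)\right) = 2339 \left(2 + \left(\left(-2 + 1\right) + 3\right)\right) = 2339 \left(2 + \left(-1 + 3\right)\right) = 2339 \left(2 + 2\right) = 2339 \cdot 4 = 9356$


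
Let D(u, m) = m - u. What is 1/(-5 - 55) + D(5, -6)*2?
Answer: -1321/60 ≈ -22.017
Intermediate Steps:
1/(-5 - 55) + D(5, -6)*2 = 1/(-5 - 55) + (-6 - 1*5)*2 = 1/(-60) + (-6 - 5)*2 = -1/60 - 11*2 = -1/60 - 22 = -1321/60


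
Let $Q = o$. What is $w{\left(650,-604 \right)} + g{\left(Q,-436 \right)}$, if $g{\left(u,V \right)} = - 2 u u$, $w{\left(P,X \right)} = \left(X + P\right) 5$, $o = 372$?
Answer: $-276538$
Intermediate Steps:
$w{\left(P,X \right)} = 5 P + 5 X$ ($w{\left(P,X \right)} = \left(P + X\right) 5 = 5 P + 5 X$)
$Q = 372$
$g{\left(u,V \right)} = - 2 u^{2}$
$w{\left(650,-604 \right)} + g{\left(Q,-436 \right)} = \left(5 \cdot 650 + 5 \left(-604\right)\right) - 2 \cdot 372^{2} = \left(3250 - 3020\right) - 276768 = 230 - 276768 = -276538$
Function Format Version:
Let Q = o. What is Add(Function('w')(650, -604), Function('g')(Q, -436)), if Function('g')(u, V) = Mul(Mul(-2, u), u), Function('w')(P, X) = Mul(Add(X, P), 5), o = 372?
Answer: -276538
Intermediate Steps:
Function('w')(P, X) = Add(Mul(5, P), Mul(5, X)) (Function('w')(P, X) = Mul(Add(P, X), 5) = Add(Mul(5, P), Mul(5, X)))
Q = 372
Function('g')(u, V) = Mul(-2, Pow(u, 2))
Add(Function('w')(650, -604), Function('g')(Q, -436)) = Add(Add(Mul(5, 650), Mul(5, -604)), Mul(-2, Pow(372, 2))) = Add(Add(3250, -3020), Mul(-2, 138384)) = Add(230, -276768) = -276538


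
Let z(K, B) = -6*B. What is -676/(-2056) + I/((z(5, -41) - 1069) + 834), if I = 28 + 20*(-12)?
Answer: -107109/5654 ≈ -18.944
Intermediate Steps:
I = -212 (I = 28 - 240 = -212)
-676/(-2056) + I/((z(5, -41) - 1069) + 834) = -676/(-2056) - 212/((-6*(-41) - 1069) + 834) = -676*(-1/2056) - 212/((246 - 1069) + 834) = 169/514 - 212/(-823 + 834) = 169/514 - 212/11 = -107109/5654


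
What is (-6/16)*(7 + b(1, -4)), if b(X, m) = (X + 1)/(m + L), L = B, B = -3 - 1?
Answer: -81/32 ≈ -2.5313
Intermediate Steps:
B = -4
L = -4
b(X, m) = (1 + X)/(-4 + m) (b(X, m) = (X + 1)/(m - 4) = (1 + X)/(-4 + m))
(-6/16)*(7 + b(1, -4)) = (-6/16)*(7 + (1 + 1)/(-4 - 4)) = (-6*1/16)*(7 + 2/(-8)) = -3*(7 - ⅛*2)/8 = -3*(7 - ¼)/8 = -3/8*27/4 = -81/32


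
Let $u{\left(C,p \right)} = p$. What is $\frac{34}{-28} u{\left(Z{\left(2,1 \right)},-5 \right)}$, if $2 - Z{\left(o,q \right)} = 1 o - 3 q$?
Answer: $\frac{85}{14} \approx 6.0714$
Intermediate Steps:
$Z{\left(o,q \right)} = 2 - o + 3 q$ ($Z{\left(o,q \right)} = 2 - \left(1 o - 3 q\right) = 2 - \left(o - 3 q\right) = 2 - o + 3 q$)
$\frac{34}{-28} u{\left(Z{\left(2,1 \right)},-5 \right)} = \frac{34}{-28} \left(-5\right) = 34 \left(- \frac{1}{28}\right) \left(-5\right) = \left(- \frac{17}{14}\right) \left(-5\right) = \frac{85}{14}$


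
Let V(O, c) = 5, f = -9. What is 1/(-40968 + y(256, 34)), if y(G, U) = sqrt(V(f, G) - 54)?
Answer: -40968/1678377073 - 7*I/1678377073 ≈ -2.4409e-5 - 4.1707e-9*I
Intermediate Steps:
y(G, U) = 7*I (y(G, U) = sqrt(5 - 54) = sqrt(-49) = 7*I)
1/(-40968 + y(256, 34)) = 1/(-40968 + 7*I) = (-40968 - 7*I)/1678377073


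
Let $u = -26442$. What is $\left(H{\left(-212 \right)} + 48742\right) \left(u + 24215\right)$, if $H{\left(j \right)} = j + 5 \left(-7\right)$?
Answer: $-107998365$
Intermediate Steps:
$H{\left(j \right)} = -35 + j$ ($H{\left(j \right)} = j - 35 = -35 + j$)
$\left(H{\left(-212 \right)} + 48742\right) \left(u + 24215\right) = \left(\left(-35 - 212\right) + 48742\right) \left(-26442 + 24215\right) = \left(-247 + 48742\right) \left(-2227\right) = 48495 \left(-2227\right) = -107998365$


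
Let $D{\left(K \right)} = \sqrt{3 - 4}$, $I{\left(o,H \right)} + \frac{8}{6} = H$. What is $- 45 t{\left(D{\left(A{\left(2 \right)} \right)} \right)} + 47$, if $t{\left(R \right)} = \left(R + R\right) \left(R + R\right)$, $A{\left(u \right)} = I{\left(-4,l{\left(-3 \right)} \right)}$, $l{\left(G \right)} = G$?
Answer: $227$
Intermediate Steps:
$I{\left(o,H \right)} = - \frac{4}{3} + H$
$A{\left(u \right)} = - \frac{13}{3}$ ($A{\left(u \right)} = - \frac{4}{3} - 3 = - \frac{13}{3}$)
$D{\left(K \right)} = i$ ($D{\left(K \right)} = \sqrt{-1} = i$)
$t{\left(R \right)} = 4 R^{2}$ ($t{\left(R \right)} = 2 R 2 R = 4 R^{2}$)
$- 45 t{\left(D{\left(A{\left(2 \right)} \right)} \right)} + 47 = - 45 \cdot 4 i^{2} + 47 = - 45 \cdot 4 \left(-1\right) + 47 = \left(-45\right) \left(-4\right) + 47 = 180 + 47 = 227$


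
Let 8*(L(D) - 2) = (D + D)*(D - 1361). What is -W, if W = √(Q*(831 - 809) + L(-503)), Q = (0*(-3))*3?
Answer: -20*√586 ≈ -484.15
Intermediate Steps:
Q = 0 (Q = 0*3 = 0)
L(D) = 2 + D*(-1361 + D)/4 (L(D) = 2 + ((D + D)*(D - 1361))/8 = 2 + ((2*D)*(-1361 + D))/8 = 2 + (2*D*(-1361 + D))/8 = 2 + D*(-1361 + D)/4)
W = 20*√586 (W = √(0*(831 - 809) + (2 - 1361/4*(-503) + (¼)*(-503)²)) = √(0*22 + (2 + 684583/4 + (¼)*253009)) = √(0 + (2 + 684583/4 + 253009/4)) = √(0 + 234400) = √234400 = 20*√586 ≈ 484.15)
-W = -20*√586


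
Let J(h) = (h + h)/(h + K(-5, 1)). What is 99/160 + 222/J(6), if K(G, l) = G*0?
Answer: 17859/160 ≈ 111.62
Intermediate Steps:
K(G, l) = 0
J(h) = 2 (J(h) = (h + h)/(h + 0) = (2*h)/h = 2)
99/160 + 222/J(6) = 99/160 + 222/2 = 99*(1/160) + 222*(½) = 99/160 + 111 = 17859/160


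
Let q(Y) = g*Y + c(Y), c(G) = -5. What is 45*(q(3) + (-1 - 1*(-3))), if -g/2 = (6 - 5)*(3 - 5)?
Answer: 405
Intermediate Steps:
g = 4 (g = -2*(6 - 5)*(3 - 5) = -2*(-2) = 4)
q(Y) = -5 + 4*Y (q(Y) = 4*Y - 5 = -5 + 4*Y)
45*(q(3) + (-1 - 1*(-3))) = 45*((-5 + 4*3) + (-1 - 1*(-3))) = 45*((-5 + 12) + (-1 + 3)) = 45*(7 + 2) = 45*9 = 405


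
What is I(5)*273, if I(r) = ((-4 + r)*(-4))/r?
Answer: -1092/5 ≈ -218.40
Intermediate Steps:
I(r) = (16 - 4*r)/r
I(5)*273 = (-4 + 16/5)*273 = -⅘*273 = -1092/5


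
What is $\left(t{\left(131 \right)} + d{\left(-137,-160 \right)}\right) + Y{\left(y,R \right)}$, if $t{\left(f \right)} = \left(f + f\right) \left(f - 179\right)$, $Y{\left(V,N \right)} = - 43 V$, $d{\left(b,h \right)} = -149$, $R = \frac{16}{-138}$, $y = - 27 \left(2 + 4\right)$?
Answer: $-5759$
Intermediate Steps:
$y = -162$ ($y = \left(-27\right) 6 = -162$)
$R = - \frac{8}{69}$ ($R = 16 \left(- \frac{1}{138}\right) = - \frac{8}{69} \approx -0.11594$)
$t{\left(f \right)} = 2 f \left(-179 + f\right)$
$\left(t{\left(131 \right)} + d{\left(-137,-160 \right)}\right) + Y{\left(y,R \right)} = \left(2 \cdot 131 \left(-179 + 131\right) - 149\right) - -6966 = \left(2 \cdot 131 \left(-48\right) - 149\right) + 6966 = \left(-12576 - 149\right) + 6966 = -12725 + 6966 = -5759$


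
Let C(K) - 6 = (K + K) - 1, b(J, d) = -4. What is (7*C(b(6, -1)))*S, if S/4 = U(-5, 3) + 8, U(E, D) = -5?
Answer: -252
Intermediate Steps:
S = 12 (S = 4*(-5 + 8) = 4*3 = 12)
C(K) = 5 + 2*K (C(K) = 6 + ((K + K) - 1) = 6 + (2*K - 1) = 6 + (-1 + 2*K) = 5 + 2*K)
(7*C(b(6, -1)))*S = (7*(5 + 2*(-4)))*12 = (7*(5 - 8))*12 = (7*(-3))*12 = -21*12 = -252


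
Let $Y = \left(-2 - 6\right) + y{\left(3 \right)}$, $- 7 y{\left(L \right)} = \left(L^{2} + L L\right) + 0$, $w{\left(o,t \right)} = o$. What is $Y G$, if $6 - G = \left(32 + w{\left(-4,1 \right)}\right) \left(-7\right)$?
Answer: $- \frac{14948}{7} \approx -2135.4$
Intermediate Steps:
$y{\left(L \right)} = - \frac{2 L^{2}}{7}$ ($y{\left(L \right)} = - \frac{\left(L^{2} + L L\right) + 0}{7} = - \frac{\left(L^{2} + L^{2}\right) + 0}{7} = - \frac{2 L^{2} + 0}{7} = - \frac{2 L^{2}}{7}$)
$G = 202$ ($G = 6 - \left(32 - 4\right) \left(-7\right) = 6 - 28 \left(-7\right) = 6 - -196 = 6 + 196 = 202$)
$Y = - \frac{74}{7}$ ($Y = \left(-2 - 6\right) - \frac{2 \cdot 3^{2}}{7} = -8 - \frac{18}{7} = - \frac{74}{7} \approx -10.571$)
$Y G = \left(- \frac{74}{7}\right) 202 = - \frac{14948}{7}$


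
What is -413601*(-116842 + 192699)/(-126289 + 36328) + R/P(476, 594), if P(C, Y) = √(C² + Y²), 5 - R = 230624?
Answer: 10458177019/29987 - 230619*√144853/289706 ≈ 3.4845e+5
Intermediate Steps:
R = -230619 (R = 5 - 1*230624 = 5 - 230624 = -230619)
-413601*(-116842 + 192699)/(-126289 + 36328) + R/P(476, 594) = -413601*(-116842 + 192699)/(-126289 + 36328) - 230619/√(476² + 594²) = -413601/((-89961/75857)) - 230619/√(226576 + 352836) = -413601/((-89961*1/75857)) - 230619*√144853/289706 = -413601/(-89961/75857) - 230619*√144853/289706 = -413601*(-75857/89961) - 230619*√144853/289706 = 10458177019/29987 - 230619*√144853/289706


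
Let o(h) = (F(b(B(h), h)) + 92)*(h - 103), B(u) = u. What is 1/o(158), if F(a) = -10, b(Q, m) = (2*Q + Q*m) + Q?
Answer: 1/4510 ≈ 0.00022173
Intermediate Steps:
b(Q, m) = 3*Q + Q*m
o(h) = -8446 + 82*h (o(h) = (-10 + 92)*(h - 103) = 82*(-103 + h) = -8446 + 82*h)
1/o(158) = 1/(-8446 + 82*158) = 1/(-8446 + 12956) = 1/4510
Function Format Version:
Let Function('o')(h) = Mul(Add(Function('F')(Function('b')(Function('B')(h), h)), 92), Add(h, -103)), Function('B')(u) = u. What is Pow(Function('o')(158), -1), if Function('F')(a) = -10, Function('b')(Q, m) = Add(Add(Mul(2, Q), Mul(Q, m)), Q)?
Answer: Rational(1, 4510) ≈ 0.00022173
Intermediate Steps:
Function('b')(Q, m) = Add(Mul(3, Q), Mul(Q, m))
Function('o')(h) = Add(-8446, Mul(82, h)) (Function('o')(h) = Mul(Add(-10, 92), Add(h, -103)) = Mul(82, Add(-103, h)) = Add(-8446, Mul(82, h)))
Pow(Function('o')(158), -1) = Pow(Add(-8446, Mul(82, 158)), -1) = Pow(Add(-8446, 12956), -1) = Pow(4510, -1) = Rational(1, 4510)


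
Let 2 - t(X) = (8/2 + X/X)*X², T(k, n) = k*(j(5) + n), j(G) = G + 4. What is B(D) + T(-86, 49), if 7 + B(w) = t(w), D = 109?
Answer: -64398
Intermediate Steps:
j(G) = 4 + G
T(k, n) = k*(9 + n) (T(k, n) = k*((4 + 5) + n) = k*(9 + n))
t(X) = 2 - 5*X² (t(X) = 2 - (8/2 + X/X)*X² = 2 - (8*(½) + 1)*X² = 2 - (4 + 1)*X² = 2 - 5*X²)
B(w) = -5 - 5*w² (B(w) = -7 + (2 - 5*w²) = -5 - 5*w²)
B(D) + T(-86, 49) = (-5 - 5*109²) - 86*(9 + 49) = (-5 - 5*11881) - 86*58 = (-5 - 59405) - 4988 = -59410 - 4988 = -64398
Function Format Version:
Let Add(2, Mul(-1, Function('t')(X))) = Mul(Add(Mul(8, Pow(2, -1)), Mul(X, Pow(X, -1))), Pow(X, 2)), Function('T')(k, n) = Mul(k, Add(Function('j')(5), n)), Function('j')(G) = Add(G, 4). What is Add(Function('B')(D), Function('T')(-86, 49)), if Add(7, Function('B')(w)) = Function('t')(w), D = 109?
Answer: -64398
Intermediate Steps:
Function('j')(G) = Add(4, G)
Function('T')(k, n) = Mul(k, Add(9, n)) (Function('T')(k, n) = Mul(k, Add(Add(4, 5), n)) = Mul(k, Add(9, n)))
Function('t')(X) = Add(2, Mul(-5, Pow(X, 2))) (Function('t')(X) = Add(2, Mul(-1, Mul(Add(Mul(8, Pow(2, -1)), Mul(X, Pow(X, -1))), Pow(X, 2)))) = Add(2, Mul(-1, Mul(Add(Mul(8, Rational(1, 2)), 1), Pow(X, 2)))) = Add(2, Mul(-1, Mul(Add(4, 1), Pow(X, 2)))) = Add(2, Mul(-1, Mul(5, Pow(X, 2)))) = Add(2, Mul(-5, Pow(X, 2))))
Function('B')(w) = Add(-5, Mul(-5, Pow(w, 2))) (Function('B')(w) = Add(-7, Add(2, Mul(-5, Pow(w, 2)))) = Add(-5, Mul(-5, Pow(w, 2))))
Add(Function('B')(D), Function('T')(-86, 49)) = Add(Add(-5, Mul(-5, Pow(109, 2))), Mul(-86, Add(9, 49))) = Add(Add(-5, Mul(-5, 11881)), Mul(-86, 58)) = Add(Add(-5, -59405), -4988) = Add(-59410, -4988) = -64398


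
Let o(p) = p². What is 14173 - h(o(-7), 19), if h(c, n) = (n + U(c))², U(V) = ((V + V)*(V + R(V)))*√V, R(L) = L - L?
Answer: -1131164516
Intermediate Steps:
R(L) = 0
U(V) = 2*V^(5/2) (U(V) = ((V + V)*(V + 0))*√V = ((2*V)*V)*√V = (2*V²)*√V = 2*V^(5/2))
h(c, n) = (n + 2*c^(5/2))²
14173 - h(o(-7), 19) = 14173 - (19 + 2*((-7)²)^(5/2))² = 14173 - (19 + 2*49^(5/2))² = 14173 - (19 + 2*16807)² = 14173 - (19 + 33614)² = 14173 - 1*33633² = 14173 - 1*1131178689 = 14173 - 1131178689 = -1131164516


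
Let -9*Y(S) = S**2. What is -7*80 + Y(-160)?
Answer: -30640/9 ≈ -3404.4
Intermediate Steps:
Y(S) = -S**2/9
-7*80 + Y(-160) = -7*80 - 1/9*(-160)**2 = -560 - 1/9*25600 = -560 - 25600/9 = -30640/9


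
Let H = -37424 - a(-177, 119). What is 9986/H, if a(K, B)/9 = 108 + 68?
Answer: -4993/19504 ≈ -0.25600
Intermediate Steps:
a(K, B) = 1584 (a(K, B) = 9*(108 + 68) = 9*176 = 1584)
H = -39008 (H = -37424 - 1*1584 = -37424 - 1584 = -39008)
9986/H = 9986/(-39008) = 9986*(-1/39008) = -4993/19504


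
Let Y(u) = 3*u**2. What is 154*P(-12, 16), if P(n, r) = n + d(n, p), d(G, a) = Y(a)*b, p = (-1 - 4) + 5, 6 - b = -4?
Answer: -1848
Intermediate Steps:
b = 10 (b = 6 - 1*(-4) = 6 + 4 = 10)
p = 0 (p = -5 + 5 = 0)
d(G, a) = 30*a**2 (d(G, a) = (3*a**2)*10 = 30*a**2)
P(n, r) = n (P(n, r) = n + 30*0**2 = n + 30*0 = n + 0 = n)
154*P(-12, 16) = 154*(-12) = -1848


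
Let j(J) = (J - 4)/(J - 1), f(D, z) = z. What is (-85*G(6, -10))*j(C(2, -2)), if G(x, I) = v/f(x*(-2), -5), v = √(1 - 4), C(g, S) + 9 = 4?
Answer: 51*I*√3/2 ≈ 44.167*I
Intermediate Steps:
C(g, S) = -5 (C(g, S) = -9 + 4 = -5)
j(J) = (-4 + J)/(-1 + J)
v = I*√3 (v = √(-3) = I*√3 ≈ 1.732*I)
G(x, I) = -I*√3/5 (G(x, I) = (I*√3)/(-5) = (I*√3)*(-⅕) = -I*√3/5)
(-85*G(6, -10))*j(C(2, -2)) = (-(-17)*I*√3)*((-4 - 5)/(-1 - 5)) = (17*I*√3)*(-9/(-6)) = (17*I*√3)*(-⅙*(-9)) = (17*I*√3)*(3/2) = 51*I*√3/2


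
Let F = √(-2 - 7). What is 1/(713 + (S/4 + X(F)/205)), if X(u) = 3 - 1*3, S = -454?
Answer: 2/1199 ≈ 0.0016681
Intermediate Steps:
F = 3*I (F = √(-9) = 3*I ≈ 3.0*I)
X(u) = 0 (X(u) = 3 - 3 = 0)
1/(713 + (S/4 + X(F)/205)) = 1/(713 + (-454/4 + 0/205)) = 1/(713 + (-454*¼ + 0*(1/205))) = 1/(713 + (-227/2 + 0)) = 1/(713 - 227/2) = 1/(1199/2) = 2/1199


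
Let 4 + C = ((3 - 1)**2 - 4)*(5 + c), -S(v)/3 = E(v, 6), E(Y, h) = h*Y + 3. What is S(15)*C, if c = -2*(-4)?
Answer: 1116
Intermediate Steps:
E(Y, h) = 3 + Y*h (E(Y, h) = Y*h + 3 = 3 + Y*h)
S(v) = -9 - 18*v (S(v) = -3*(3 + v*6) = -3*(3 + 6*v) = -9 - 18*v)
c = 8
C = -4 (C = -4 + ((3 - 1)**2 - 4)*(5 + 8) = -4 + (2**2 - 4)*13 = -4 + (4 - 4)*13 = -4 + 0*13 = -4 + 0 = -4)
S(15)*C = (-9 - 18*15)*(-4) = (-9 - 270)*(-4) = -279*(-4) = 1116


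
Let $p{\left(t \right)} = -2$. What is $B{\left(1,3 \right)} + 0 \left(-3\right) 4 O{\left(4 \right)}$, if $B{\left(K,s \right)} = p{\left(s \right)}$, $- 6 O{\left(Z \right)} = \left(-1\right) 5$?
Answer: $-2$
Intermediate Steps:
$O{\left(Z \right)} = \frac{5}{6}$ ($O{\left(Z \right)} = - \frac{\left(-1\right) 5}{6} = \left(- \frac{1}{6}\right) \left(-5\right) = \frac{5}{6}$)
$B{\left(K,s \right)} = -2$
$B{\left(1,3 \right)} + 0 \left(-3\right) 4 O{\left(4 \right)} = -2 + 0 \left(-3\right) 4 \cdot \frac{5}{6} = -2 + 0 \left(\left(-12\right) \frac{5}{6}\right) = -2 + 0 \left(-10\right) = -2 + 0 = -2$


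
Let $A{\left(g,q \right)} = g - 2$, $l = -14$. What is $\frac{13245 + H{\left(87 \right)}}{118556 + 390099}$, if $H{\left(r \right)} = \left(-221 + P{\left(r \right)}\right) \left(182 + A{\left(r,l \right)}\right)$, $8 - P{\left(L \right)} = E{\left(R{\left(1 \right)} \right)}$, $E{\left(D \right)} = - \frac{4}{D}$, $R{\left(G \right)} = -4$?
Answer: $- \frac{43893}{508655} \approx -0.086292$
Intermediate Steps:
$P{\left(L \right)} = 7$ ($P{\left(L \right)} = 8 - - \frac{4}{-4} = 8 - \left(-4\right) \left(- \frac{1}{4}\right) = 8 - 1 = 7$)
$A{\left(g,q \right)} = -2 + g$ ($A{\left(g,q \right)} = g - 2 = -2 + g$)
$H{\left(r \right)} = -38520 - 214 r$ ($H{\left(r \right)} = \left(-221 + 7\right) \left(182 + \left(-2 + r\right)\right) = - 214 \left(180 + r\right) = -38520 - 214 r$)
$\frac{13245 + H{\left(87 \right)}}{118556 + 390099} = \frac{13245 - 57138}{118556 + 390099} = \frac{13245 - 57138}{508655} = \left(13245 - 57138\right) \frac{1}{508655} = \left(-43893\right) \frac{1}{508655} = - \frac{43893}{508655}$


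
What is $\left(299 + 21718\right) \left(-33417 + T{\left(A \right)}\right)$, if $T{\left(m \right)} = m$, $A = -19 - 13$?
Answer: $-736446633$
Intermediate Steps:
$A = -32$ ($A = -19 - 13 = -32$)
$\left(299 + 21718\right) \left(-33417 + T{\left(A \right)}\right) = \left(299 + 21718\right) \left(-33417 - 32\right) = 22017 \left(-33449\right) = -736446633$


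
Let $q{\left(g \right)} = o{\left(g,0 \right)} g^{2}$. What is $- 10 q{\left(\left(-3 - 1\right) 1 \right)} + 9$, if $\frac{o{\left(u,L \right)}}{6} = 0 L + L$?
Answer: $9$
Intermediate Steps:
$o{\left(u,L \right)} = 6 L$ ($o{\left(u,L \right)} = 6 \left(0 L + L\right) = 6 \left(0 + L\right) = 6 L$)
$q{\left(g \right)} = 0$ ($q{\left(g \right)} = 6 \cdot 0 g^{2} = 0 g^{2} = 0$)
$- 10 q{\left(\left(-3 - 1\right) 1 \right)} + 9 = \left(-10\right) 0 + 9 = 0 + 9 = 9$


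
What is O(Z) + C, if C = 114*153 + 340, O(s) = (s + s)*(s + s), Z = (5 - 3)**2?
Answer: 17846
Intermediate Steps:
Z = 4 (Z = 2**2 = 4)
O(s) = 4*s**2 (O(s) = (2*s)*(2*s) = 4*s**2)
C = 17782 (C = 17442 + 340 = 17782)
O(Z) + C = 4*4**2 + 17782 = 4*16 + 17782 = 64 + 17782 = 17846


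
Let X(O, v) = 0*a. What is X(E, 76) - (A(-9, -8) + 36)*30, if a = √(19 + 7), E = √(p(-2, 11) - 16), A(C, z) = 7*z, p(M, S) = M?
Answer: 600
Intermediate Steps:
E = 3*I*√2 (E = √(-2 - 16) = √(-18) = 3*I*√2 ≈ 4.2426*I)
a = √26 ≈ 5.0990
X(O, v) = 0 (X(O, v) = 0*√26 = 0)
X(E, 76) - (A(-9, -8) + 36)*30 = 0 - (7*(-8) + 36)*30 = 0 - (-56 + 36)*30 = 0 - (-20)*30 = 0 - 1*(-600) = 0 + 600 = 600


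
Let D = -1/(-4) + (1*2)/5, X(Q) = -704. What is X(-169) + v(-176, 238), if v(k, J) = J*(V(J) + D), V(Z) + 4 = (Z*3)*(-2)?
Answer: -3413653/10 ≈ -3.4137e+5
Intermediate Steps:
V(Z) = -4 - 6*Z (V(Z) = -4 + (Z*3)*(-2) = -4 + (3*Z)*(-2) = -4 - 6*Z)
D = 13/20 (D = -1*(-1/4) + 2*(1/5) = 1/4 + 2/5 = 13/20 ≈ 0.65000)
v(k, J) = J*(-67/20 - 6*J) (v(k, J) = J*((-4 - 6*J) + 13/20) = J*(-67/20 - 6*J))
X(-169) + v(-176, 238) = -704 - 1/20*238*(67 + 120*238) = -704 - 1/20*238*(67 + 28560) = -704 - 1/20*238*28627 = -704 - 3406613/10 = -3413653/10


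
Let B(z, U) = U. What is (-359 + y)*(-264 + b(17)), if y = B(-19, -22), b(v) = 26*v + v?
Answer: -74295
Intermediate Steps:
b(v) = 27*v
y = -22
(-359 + y)*(-264 + b(17)) = (-359 - 22)*(-264 + 27*17) = -381*(-264 + 459) = -381*195 = -74295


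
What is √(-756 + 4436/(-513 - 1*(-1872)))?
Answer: 2*I*√38617042/453 ≈ 27.436*I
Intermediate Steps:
√(-756 + 4436/(-513 - 1*(-1872))) = √(-756 + 4436/(-513 + 1872)) = √(-756 + 4436/1359) = √(-1022968/1359) = 2*I*√38617042/453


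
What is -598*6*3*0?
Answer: 0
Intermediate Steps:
-598*6*3*0 = -10764*0 = -598*0 = 0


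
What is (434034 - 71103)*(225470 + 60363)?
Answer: 103737656523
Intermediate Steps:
(434034 - 71103)*(225470 + 60363) = 362931*285833 = 103737656523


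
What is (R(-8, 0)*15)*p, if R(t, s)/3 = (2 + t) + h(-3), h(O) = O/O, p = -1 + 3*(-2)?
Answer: 1575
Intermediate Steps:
p = -7 (p = -1 - 6 = -7)
h(O) = 1
R(t, s) = 9 + 3*t (R(t, s) = 3*((2 + t) + 1) = 3*(3 + t) = 9 + 3*t)
(R(-8, 0)*15)*p = ((9 + 3*(-8))*15)*(-7) = ((9 - 24)*15)*(-7) = -15*15*(-7) = -225*(-7) = 1575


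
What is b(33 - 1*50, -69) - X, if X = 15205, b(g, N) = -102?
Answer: -15307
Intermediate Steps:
b(33 - 1*50, -69) - X = -102 - 1*15205 = -102 - 15205 = -15307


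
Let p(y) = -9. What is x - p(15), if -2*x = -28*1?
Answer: 23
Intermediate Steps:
x = 14 (x = -(-14) = -½*(-28) = 14)
x - p(15) = 14 - 1*(-9) = 14 + 9 = 23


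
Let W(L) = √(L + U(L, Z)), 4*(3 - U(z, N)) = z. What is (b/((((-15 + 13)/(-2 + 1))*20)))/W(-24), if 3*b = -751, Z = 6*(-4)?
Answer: 751*I*√15/1800 ≈ 1.6159*I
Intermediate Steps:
Z = -24
b = -751/3 (b = (⅓)*(-751) = -751/3 ≈ -250.33)
U(z, N) = 3 - z/4
W(L) = √(3 + 3*L/4) (W(L) = √(L + (3 - L/4)) = √(3 + 3*L/4))
(b/((((-15 + 13)/(-2 + 1))*20)))/W(-24) = (-751*(-2 + 1)/(20*(-15 + 13))/3)/((√(12 + 3*(-24))/2)) = (-751/(3*(-2/(-1)*20)))/((√(12 - 72)/2)) = (-751/(3*(-2*(-1)*20)))/((√(-60)/2)) = (-751/(3*(2*20)))/(((2*I*√15)/2)) = (-751/3/40)/((I*√15)) = (-751/3*1/40)*(-I*√15/15) = -(-751)*I*√15/1800 = 751*I*√15/1800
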